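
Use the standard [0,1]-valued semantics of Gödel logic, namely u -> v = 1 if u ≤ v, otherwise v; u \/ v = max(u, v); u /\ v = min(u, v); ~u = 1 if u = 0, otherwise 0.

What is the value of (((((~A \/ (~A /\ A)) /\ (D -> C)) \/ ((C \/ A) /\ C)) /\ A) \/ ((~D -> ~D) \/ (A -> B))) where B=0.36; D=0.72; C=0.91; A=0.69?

~A: Gödel ¬ of 0.69 = 0 (operand ≠ 0)
~A: Gödel ¬ of 0.69 = 0 (operand ≠ 0)
(~A /\ A) = min(0, 0.69) = 0
(~A \/ (~A /\ A)) = max(0, 0) = 0
(D -> C): 0.72 ≤ 0.91, so result = 1
((~A \/ (~A /\ A)) /\ (D -> C)) = min(0, 1) = 0
(C \/ A) = max(0.91, 0.69) = 0.91
((C \/ A) /\ C) = min(0.91, 0.91) = 0.91
(((~A \/ (~A /\ A)) /\ (D -> C)) \/ ((C \/ A) /\ C)) = max(0, 0.91) = 0.91
((((~A \/ (~A /\ A)) /\ (D -> C)) \/ ((C \/ A) /\ C)) /\ A) = min(0.91, 0.69) = 0.69
~D: Gödel ¬ of 0.72 = 0 (operand ≠ 0)
~D: Gödel ¬ of 0.72 = 0 (operand ≠ 0)
(~D -> ~D): 0 ≤ 0, so result = 1
(A -> B): 0.69 > 0.36, so result = 0.36
((~D -> ~D) \/ (A -> B)) = max(1, 0.36) = 1
(((((~A \/ (~A /\ A)) /\ (D -> C)) \/ ((C \/ A) /\ C)) /\ A) \/ ((~D -> ~D) \/ (A -> B))) = max(0.69, 1) = 1

1.00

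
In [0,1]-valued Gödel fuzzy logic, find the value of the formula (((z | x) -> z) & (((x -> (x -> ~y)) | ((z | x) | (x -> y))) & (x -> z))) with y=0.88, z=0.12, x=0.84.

(z | x) = max(0.12, 0.84) = 0.84
((z | x) -> z): 0.84 > 0.12, so result = 0.12
~y: Gödel ¬ of 0.88 = 0 (operand ≠ 0)
(x -> ~y): 0.84 > 0, so result = 0
(x -> (x -> ~y)): 0.84 > 0, so result = 0
(z | x) = max(0.12, 0.84) = 0.84
(x -> y): 0.84 ≤ 0.88, so result = 1
((z | x) | (x -> y)) = max(0.84, 1) = 1
((x -> (x -> ~y)) | ((z | x) | (x -> y))) = max(0, 1) = 1
(x -> z): 0.84 > 0.12, so result = 0.12
(((x -> (x -> ~y)) | ((z | x) | (x -> y))) & (x -> z)) = min(1, 0.12) = 0.12
(((z | x) -> z) & (((x -> (x -> ~y)) | ((z | x) | (x -> y))) & (x -> z))) = min(0.12, 0.12) = 0.12

0.12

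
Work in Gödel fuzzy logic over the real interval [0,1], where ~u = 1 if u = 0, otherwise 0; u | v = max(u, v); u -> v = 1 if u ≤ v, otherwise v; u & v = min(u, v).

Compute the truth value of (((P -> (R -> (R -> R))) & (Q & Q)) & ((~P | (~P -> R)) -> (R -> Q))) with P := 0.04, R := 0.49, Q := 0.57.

0.57

(R -> R): 0.49 ≤ 0.49, so result = 1
(R -> (R -> R)): 0.49 ≤ 1, so result = 1
(P -> (R -> (R -> R))): 0.04 ≤ 1, so result = 1
(Q & Q) = min(0.57, 0.57) = 0.57
((P -> (R -> (R -> R))) & (Q & Q)) = min(1, 0.57) = 0.57
~P: Gödel ¬ of 0.04 = 0 (operand ≠ 0)
~P: Gödel ¬ of 0.04 = 0 (operand ≠ 0)
(~P -> R): 0 ≤ 0.49, so result = 1
(~P | (~P -> R)) = max(0, 1) = 1
(R -> Q): 0.49 ≤ 0.57, so result = 1
((~P | (~P -> R)) -> (R -> Q)): 1 ≤ 1, so result = 1
(((P -> (R -> (R -> R))) & (Q & Q)) & ((~P | (~P -> R)) -> (R -> Q))) = min(0.57, 1) = 0.57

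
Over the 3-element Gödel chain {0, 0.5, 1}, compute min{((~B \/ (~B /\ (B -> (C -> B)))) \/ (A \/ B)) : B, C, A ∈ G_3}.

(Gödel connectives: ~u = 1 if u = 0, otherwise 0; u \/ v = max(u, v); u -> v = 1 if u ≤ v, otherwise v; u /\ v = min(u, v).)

The minimum is attained at B = 0.5, C = 0, A = 0:
  ~B: Gödel ¬ of 0.5 = 0 (operand ≠ 0)
  ~B: Gödel ¬ of 0.5 = 0 (operand ≠ 0)
  (C -> B): 0 ≤ 0.5, so result = 1
  (B -> (C -> B)): 0.5 ≤ 1, so result = 1
  (~B /\ (B -> (C -> B))) = min(0, 1) = 0
  (~B \/ (~B /\ (B -> (C -> B)))) = max(0, 0) = 0
  (A \/ B) = max(0, 0.5) = 0.5
  ((~B \/ (~B /\ (B -> (C -> B)))) \/ (A \/ B)) = max(0, 0.5) = 0.5
Checking all 27 assignments confirms none give a value below 0.50.

0.50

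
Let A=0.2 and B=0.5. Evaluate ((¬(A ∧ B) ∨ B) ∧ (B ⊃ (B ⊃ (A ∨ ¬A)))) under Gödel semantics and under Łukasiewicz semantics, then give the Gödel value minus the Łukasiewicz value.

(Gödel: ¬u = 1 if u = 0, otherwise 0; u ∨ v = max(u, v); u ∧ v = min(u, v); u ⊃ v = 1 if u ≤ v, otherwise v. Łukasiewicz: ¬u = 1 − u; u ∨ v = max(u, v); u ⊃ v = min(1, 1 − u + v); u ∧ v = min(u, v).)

-0.60

Gödel evaluation:
  (A ∧ B) = min(0.2, 0.5) = 0.2
  ¬(A ∧ B): Gödel ¬ of 0.2 = 0 (operand ≠ 0)
  (¬(A ∧ B) ∨ B) = max(0, 0.5) = 0.5
  ¬A: Gödel ¬ of 0.2 = 0 (operand ≠ 0)
  (A ∨ ¬A) = max(0.2, 0) = 0.2
  (B ⊃ (A ∨ ¬A)): 0.5 > 0.2, so result = 0.2
  (B ⊃ (B ⊃ (A ∨ ¬A))): 0.5 > 0.2, so result = 0.2
  ((¬(A ∧ B) ∨ B) ∧ (B ⊃ (B ⊃ (A ∨ ¬A)))) = min(0.5, 0.2) = 0.2
  Gödel value = 0.2
Łukasiewicz evaluation:
  (A ∧ B) = min(0.2, 0.5) = 0.2
  ¬(A ∧ B): Łukasiewicz ¬ gives 1 − 0.2 = 0.8
  (¬(A ∧ B) ∨ B) = max(0.8, 0.5) = 0.8
  ¬A: Łukasiewicz ¬ gives 1 − 0.2 = 0.8
  (A ∨ ¬A) = max(0.2, 0.8) = 0.8
  (B ⊃ (A ∨ ¬A)): min(1, 1 − 0.5 + 0.8) = 1
  (B ⊃ (B ⊃ (A ∨ ¬A))): min(1, 1 − 0.5 + 1) = 1
  ((¬(A ∧ B) ∨ B) ∧ (B ⊃ (B ⊃ (A ∨ ¬A)))) = min(0.8, 1) = 0.8
  Łukasiewicz value = 0.8
Difference: 0.2 − 0.8 = -0.60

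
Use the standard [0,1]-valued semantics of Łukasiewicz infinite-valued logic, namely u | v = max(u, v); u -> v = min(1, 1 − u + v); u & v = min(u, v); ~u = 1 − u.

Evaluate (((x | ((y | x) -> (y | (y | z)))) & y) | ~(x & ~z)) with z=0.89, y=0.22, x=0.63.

(y | x) = max(0.22, 0.63) = 0.63
(y | z) = max(0.22, 0.89) = 0.89
(y | (y | z)) = max(0.22, 0.89) = 0.89
((y | x) -> (y | (y | z))): min(1, 1 − 0.63 + 0.89) = 1
(x | ((y | x) -> (y | (y | z)))) = max(0.63, 1) = 1
((x | ((y | x) -> (y | (y | z)))) & y) = min(1, 0.22) = 0.22
~z: Łukasiewicz ¬ gives 1 − 0.89 = 0.11
(x & ~z) = min(0.63, 0.11) = 0.11
~(x & ~z): Łukasiewicz ¬ gives 1 − 0.11 = 0.89
(((x | ((y | x) -> (y | (y | z)))) & y) | ~(x & ~z)) = max(0.22, 0.89) = 0.89

0.89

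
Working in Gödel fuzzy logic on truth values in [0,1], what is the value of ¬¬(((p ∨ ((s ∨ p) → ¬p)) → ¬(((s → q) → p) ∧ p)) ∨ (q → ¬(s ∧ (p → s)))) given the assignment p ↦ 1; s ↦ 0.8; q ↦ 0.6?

(s ∨ p) = max(0.8, 1) = 1
¬p: Gödel ¬ of 1 = 0 (operand ≠ 0)
((s ∨ p) → ¬p): 1 > 0, so result = 0
(p ∨ ((s ∨ p) → ¬p)) = max(1, 0) = 1
(s → q): 0.8 > 0.6, so result = 0.6
((s → q) → p): 0.6 ≤ 1, so result = 1
(((s → q) → p) ∧ p) = min(1, 1) = 1
¬(((s → q) → p) ∧ p): Gödel ¬ of 1 = 0 (operand ≠ 0)
((p ∨ ((s ∨ p) → ¬p)) → ¬(((s → q) → p) ∧ p)): 1 > 0, so result = 0
(p → s): 1 > 0.8, so result = 0.8
(s ∧ (p → s)) = min(0.8, 0.8) = 0.8
¬(s ∧ (p → s)): Gödel ¬ of 0.8 = 0 (operand ≠ 0)
(q → ¬(s ∧ (p → s))): 0.6 > 0, so result = 0
(((p ∨ ((s ∨ p) → ¬p)) → ¬(((s → q) → p) ∧ p)) ∨ (q → ¬(s ∧ (p → s)))) = max(0, 0) = 0
¬(((p ∨ ((s ∨ p) → ¬p)) → ¬(((s → q) → p) ∧ p)) ∨ (q → ¬(s ∧ (p → s)))): Gödel ¬ of 0 = 1 (operand is 0)
¬¬(((p ∨ ((s ∨ p) → ¬p)) → ¬(((s → q) → p) ∧ p)) ∨ (q → ¬(s ∧ (p → s)))): Gödel ¬ of 1 = 0 (operand ≠ 0)

0.00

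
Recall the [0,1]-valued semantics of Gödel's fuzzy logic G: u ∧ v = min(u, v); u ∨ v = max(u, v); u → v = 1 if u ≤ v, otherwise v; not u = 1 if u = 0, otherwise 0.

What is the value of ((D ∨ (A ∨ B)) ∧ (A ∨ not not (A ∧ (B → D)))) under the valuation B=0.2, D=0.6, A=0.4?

(A ∨ B) = max(0.4, 0.2) = 0.4
(D ∨ (A ∨ B)) = max(0.6, 0.4) = 0.6
(B → D): 0.2 ≤ 0.6, so result = 1
(A ∧ (B → D)) = min(0.4, 1) = 0.4
not (A ∧ (B → D)): Gödel ¬ of 0.4 = 0 (operand ≠ 0)
not not (A ∧ (B → D)): Gödel ¬ of 0 = 1 (operand is 0)
(A ∨ not not (A ∧ (B → D))) = max(0.4, 1) = 1
((D ∨ (A ∨ B)) ∧ (A ∨ not not (A ∧ (B → D)))) = min(0.6, 1) = 0.6

0.60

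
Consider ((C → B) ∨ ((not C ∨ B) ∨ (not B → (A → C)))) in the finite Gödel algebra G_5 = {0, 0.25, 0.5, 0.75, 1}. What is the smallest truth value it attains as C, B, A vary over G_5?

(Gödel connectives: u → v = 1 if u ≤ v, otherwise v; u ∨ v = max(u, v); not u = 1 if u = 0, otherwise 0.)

The minimum is attained at C = 0.25, B = 0, A = 0.5:
  (C → B): 0.25 > 0, so result = 0
  not C: Gödel ¬ of 0.25 = 0 (operand ≠ 0)
  (not C ∨ B) = max(0, 0) = 0
  not B: Gödel ¬ of 0 = 1 (operand is 0)
  (A → C): 0.5 > 0.25, so result = 0.25
  (not B → (A → C)): 1 > 0.25, so result = 0.25
  ((not C ∨ B) ∨ (not B → (A → C))) = max(0, 0.25) = 0.25
  ((C → B) ∨ ((not C ∨ B) ∨ (not B → (A → C)))) = max(0, 0.25) = 0.25
Checking all 125 assignments confirms none give a value below 0.25.

0.25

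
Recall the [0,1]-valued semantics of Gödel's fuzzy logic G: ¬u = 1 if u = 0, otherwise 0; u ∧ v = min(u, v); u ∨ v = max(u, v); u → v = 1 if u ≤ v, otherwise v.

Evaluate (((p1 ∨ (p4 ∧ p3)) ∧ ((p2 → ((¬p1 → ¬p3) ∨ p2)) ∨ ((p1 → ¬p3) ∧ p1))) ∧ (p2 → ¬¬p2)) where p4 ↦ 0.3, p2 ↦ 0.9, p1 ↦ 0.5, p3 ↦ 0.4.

0.50

(p4 ∧ p3) = min(0.3, 0.4) = 0.3
(p1 ∨ (p4 ∧ p3)) = max(0.5, 0.3) = 0.5
¬p1: Gödel ¬ of 0.5 = 0 (operand ≠ 0)
¬p3: Gödel ¬ of 0.4 = 0 (operand ≠ 0)
(¬p1 → ¬p3): 0 ≤ 0, so result = 1
((¬p1 → ¬p3) ∨ p2) = max(1, 0.9) = 1
(p2 → ((¬p1 → ¬p3) ∨ p2)): 0.9 ≤ 1, so result = 1
¬p3: Gödel ¬ of 0.4 = 0 (operand ≠ 0)
(p1 → ¬p3): 0.5 > 0, so result = 0
((p1 → ¬p3) ∧ p1) = min(0, 0.5) = 0
((p2 → ((¬p1 → ¬p3) ∨ p2)) ∨ ((p1 → ¬p3) ∧ p1)) = max(1, 0) = 1
((p1 ∨ (p4 ∧ p3)) ∧ ((p2 → ((¬p1 → ¬p3) ∨ p2)) ∨ ((p1 → ¬p3) ∧ p1))) = min(0.5, 1) = 0.5
¬p2: Gödel ¬ of 0.9 = 0 (operand ≠ 0)
¬¬p2: Gödel ¬ of 0 = 1 (operand is 0)
(p2 → ¬¬p2): 0.9 ≤ 1, so result = 1
(((p1 ∨ (p4 ∧ p3)) ∧ ((p2 → ((¬p1 → ¬p3) ∨ p2)) ∨ ((p1 → ¬p3) ∧ p1))) ∧ (p2 → ¬¬p2)) = min(0.5, 1) = 0.5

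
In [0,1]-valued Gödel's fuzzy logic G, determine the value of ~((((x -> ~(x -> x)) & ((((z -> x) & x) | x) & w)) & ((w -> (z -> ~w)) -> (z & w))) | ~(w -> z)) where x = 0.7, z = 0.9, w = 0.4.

(x -> x): 0.7 ≤ 0.7, so result = 1
~(x -> x): Gödel ¬ of 1 = 0 (operand ≠ 0)
(x -> ~(x -> x)): 0.7 > 0, so result = 0
(z -> x): 0.9 > 0.7, so result = 0.7
((z -> x) & x) = min(0.7, 0.7) = 0.7
(((z -> x) & x) | x) = max(0.7, 0.7) = 0.7
((((z -> x) & x) | x) & w) = min(0.7, 0.4) = 0.4
((x -> ~(x -> x)) & ((((z -> x) & x) | x) & w)) = min(0, 0.4) = 0
~w: Gödel ¬ of 0.4 = 0 (operand ≠ 0)
(z -> ~w): 0.9 > 0, so result = 0
(w -> (z -> ~w)): 0.4 > 0, so result = 0
(z & w) = min(0.9, 0.4) = 0.4
((w -> (z -> ~w)) -> (z & w)): 0 ≤ 0.4, so result = 1
(((x -> ~(x -> x)) & ((((z -> x) & x) | x) & w)) & ((w -> (z -> ~w)) -> (z & w))) = min(0, 1) = 0
(w -> z): 0.4 ≤ 0.9, so result = 1
~(w -> z): Gödel ¬ of 1 = 0 (operand ≠ 0)
((((x -> ~(x -> x)) & ((((z -> x) & x) | x) & w)) & ((w -> (z -> ~w)) -> (z & w))) | ~(w -> z)) = max(0, 0) = 0
~((((x -> ~(x -> x)) & ((((z -> x) & x) | x) & w)) & ((w -> (z -> ~w)) -> (z & w))) | ~(w -> z)): Gödel ¬ of 0 = 1 (operand is 0)

1.00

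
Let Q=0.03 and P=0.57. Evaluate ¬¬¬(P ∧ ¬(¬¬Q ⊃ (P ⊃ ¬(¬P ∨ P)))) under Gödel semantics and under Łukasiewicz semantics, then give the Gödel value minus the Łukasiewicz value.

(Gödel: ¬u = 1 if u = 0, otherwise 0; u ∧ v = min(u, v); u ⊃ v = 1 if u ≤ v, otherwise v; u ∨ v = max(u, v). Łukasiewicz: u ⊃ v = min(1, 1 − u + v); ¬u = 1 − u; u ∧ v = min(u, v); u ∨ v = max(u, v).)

Gödel evaluation:
  ¬Q: Gödel ¬ of 0.03 = 0 (operand ≠ 0)
  ¬¬Q: Gödel ¬ of 0 = 1 (operand is 0)
  ¬P: Gödel ¬ of 0.57 = 0 (operand ≠ 0)
  (¬P ∨ P) = max(0, 0.57) = 0.57
  ¬(¬P ∨ P): Gödel ¬ of 0.57 = 0 (operand ≠ 0)
  (P ⊃ ¬(¬P ∨ P)): 0.57 > 0, so result = 0
  (¬¬Q ⊃ (P ⊃ ¬(¬P ∨ P))): 1 > 0, so result = 0
  ¬(¬¬Q ⊃ (P ⊃ ¬(¬P ∨ P))): Gödel ¬ of 0 = 1 (operand is 0)
  (P ∧ ¬(¬¬Q ⊃ (P ⊃ ¬(¬P ∨ P)))) = min(0.57, 1) = 0.57
  ¬(P ∧ ¬(¬¬Q ⊃ (P ⊃ ¬(¬P ∨ P)))): Gödel ¬ of 0.57 = 0 (operand ≠ 0)
  ¬¬(P ∧ ¬(¬¬Q ⊃ (P ⊃ ¬(¬P ∨ P)))): Gödel ¬ of 0 = 1 (operand is 0)
  ¬¬¬(P ∧ ¬(¬¬Q ⊃ (P ⊃ ¬(¬P ∨ P)))): Gödel ¬ of 1 = 0 (operand ≠ 0)
  Gödel value = 0
Łukasiewicz evaluation:
  ¬Q: Łukasiewicz ¬ gives 1 − 0.03 = 0.97
  ¬¬Q: Łukasiewicz ¬ gives 1 − 0.97 = 0.03
  ¬P: Łukasiewicz ¬ gives 1 − 0.57 = 0.43
  (¬P ∨ P) = max(0.43, 0.57) = 0.57
  ¬(¬P ∨ P): Łukasiewicz ¬ gives 1 − 0.57 = 0.43
  (P ⊃ ¬(¬P ∨ P)): min(1, 1 − 0.57 + 0.43) = 0.86
  (¬¬Q ⊃ (P ⊃ ¬(¬P ∨ P))): min(1, 1 − 0.03 + 0.86) = 1
  ¬(¬¬Q ⊃ (P ⊃ ¬(¬P ∨ P))): Łukasiewicz ¬ gives 1 − 1 = 0
  (P ∧ ¬(¬¬Q ⊃ (P ⊃ ¬(¬P ∨ P)))) = min(0.57, 0) = 0
  ¬(P ∧ ¬(¬¬Q ⊃ (P ⊃ ¬(¬P ∨ P)))): Łukasiewicz ¬ gives 1 − 0 = 1
  ¬¬(P ∧ ¬(¬¬Q ⊃ (P ⊃ ¬(¬P ∨ P)))): Łukasiewicz ¬ gives 1 − 1 = 0
  ¬¬¬(P ∧ ¬(¬¬Q ⊃ (P ⊃ ¬(¬P ∨ P)))): Łukasiewicz ¬ gives 1 − 0 = 1
  Łukasiewicz value = 1
Difference: 0 − 1 = -1.00

-1.00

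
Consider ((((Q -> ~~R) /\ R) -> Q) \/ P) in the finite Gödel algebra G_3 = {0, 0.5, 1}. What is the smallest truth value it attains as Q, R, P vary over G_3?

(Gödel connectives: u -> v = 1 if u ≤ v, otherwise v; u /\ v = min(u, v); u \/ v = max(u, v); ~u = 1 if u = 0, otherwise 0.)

The minimum is attained at Q = 0, R = 0.5, P = 0:
  ~R: Gödel ¬ of 0.5 = 0 (operand ≠ 0)
  ~~R: Gödel ¬ of 0 = 1 (operand is 0)
  (Q -> ~~R): 0 ≤ 1, so result = 1
  ((Q -> ~~R) /\ R) = min(1, 0.5) = 0.5
  (((Q -> ~~R) /\ R) -> Q): 0.5 > 0, so result = 0
  ((((Q -> ~~R) /\ R) -> Q) \/ P) = max(0, 0) = 0
Checking all 27 assignments confirms none give a value below 0.00.

0.00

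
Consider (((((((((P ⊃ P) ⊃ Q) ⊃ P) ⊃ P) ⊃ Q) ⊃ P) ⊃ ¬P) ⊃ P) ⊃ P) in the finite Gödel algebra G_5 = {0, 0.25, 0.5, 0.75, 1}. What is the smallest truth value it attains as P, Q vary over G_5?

The minimum is attained at P = 0.25, Q = 0:
  (P ⊃ P): 0.25 ≤ 0.25, so result = 1
  ((P ⊃ P) ⊃ Q): 1 > 0, so result = 0
  (((P ⊃ P) ⊃ Q) ⊃ P): 0 ≤ 0.25, so result = 1
  ((((P ⊃ P) ⊃ Q) ⊃ P) ⊃ P): 1 > 0.25, so result = 0.25
  (((((P ⊃ P) ⊃ Q) ⊃ P) ⊃ P) ⊃ Q): 0.25 > 0, so result = 0
  ((((((P ⊃ P) ⊃ Q) ⊃ P) ⊃ P) ⊃ Q) ⊃ P): 0 ≤ 0.25, so result = 1
  ¬P: Gödel ¬ of 0.25 = 0 (operand ≠ 0)
  (((((((P ⊃ P) ⊃ Q) ⊃ P) ⊃ P) ⊃ Q) ⊃ P) ⊃ ¬P): 1 > 0, so result = 0
  ((((((((P ⊃ P) ⊃ Q) ⊃ P) ⊃ P) ⊃ Q) ⊃ P) ⊃ ¬P) ⊃ P): 0 ≤ 0.25, so result = 1
  (((((((((P ⊃ P) ⊃ Q) ⊃ P) ⊃ P) ⊃ Q) ⊃ P) ⊃ ¬P) ⊃ P) ⊃ P): 1 > 0.25, so result = 0.25
Checking all 25 assignments confirms none give a value below 0.25.

0.25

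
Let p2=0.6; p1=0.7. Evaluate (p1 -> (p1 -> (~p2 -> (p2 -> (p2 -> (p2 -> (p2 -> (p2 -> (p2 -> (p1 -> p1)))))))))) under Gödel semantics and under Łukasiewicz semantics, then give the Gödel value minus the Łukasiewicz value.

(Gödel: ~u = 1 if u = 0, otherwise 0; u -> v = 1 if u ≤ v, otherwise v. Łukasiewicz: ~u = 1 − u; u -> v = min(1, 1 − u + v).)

Gödel evaluation:
  ~p2: Gödel ¬ of 0.6 = 0 (operand ≠ 0)
  (p1 -> p1): 0.7 ≤ 0.7, so result = 1
  (p2 -> (p1 -> p1)): 0.6 ≤ 1, so result = 1
  (p2 -> (p2 -> (p1 -> p1))): 0.6 ≤ 1, so result = 1
  (p2 -> (p2 -> (p2 -> (p1 -> p1)))): 0.6 ≤ 1, so result = 1
  (p2 -> (p2 -> (p2 -> (p2 -> (p1 -> p1))))): 0.6 ≤ 1, so result = 1
  (p2 -> (p2 -> (p2 -> (p2 -> (p2 -> (p1 -> p1)))))): 0.6 ≤ 1, so result = 1
  (p2 -> (p2 -> (p2 -> (p2 -> (p2 -> (p2 -> (p1 -> p1))))))): 0.6 ≤ 1, so result = 1
  (~p2 -> (p2 -> (p2 -> (p2 -> (p2 -> (p2 -> (p2 -> (p1 -> p1)))))))): 0 ≤ 1, so result = 1
  (p1 -> (~p2 -> (p2 -> (p2 -> (p2 -> (p2 -> (p2 -> (p2 -> (p1 -> p1))))))))): 0.7 ≤ 1, so result = 1
  (p1 -> (p1 -> (~p2 -> (p2 -> (p2 -> (p2 -> (p2 -> (p2 -> (p2 -> (p1 -> p1)))))))))): 0.7 ≤ 1, so result = 1
  Gödel value = 1
Łukasiewicz evaluation:
  ~p2: Łukasiewicz ¬ gives 1 − 0.6 = 0.4
  (p1 -> p1): min(1, 1 − 0.7 + 0.7) = 1
  (p2 -> (p1 -> p1)): min(1, 1 − 0.6 + 1) = 1
  (p2 -> (p2 -> (p1 -> p1))): min(1, 1 − 0.6 + 1) = 1
  (p2 -> (p2 -> (p2 -> (p1 -> p1)))): min(1, 1 − 0.6 + 1) = 1
  (p2 -> (p2 -> (p2 -> (p2 -> (p1 -> p1))))): min(1, 1 − 0.6 + 1) = 1
  (p2 -> (p2 -> (p2 -> (p2 -> (p2 -> (p1 -> p1)))))): min(1, 1 − 0.6 + 1) = 1
  (p2 -> (p2 -> (p2 -> (p2 -> (p2 -> (p2 -> (p1 -> p1))))))): min(1, 1 − 0.6 + 1) = 1
  (~p2 -> (p2 -> (p2 -> (p2 -> (p2 -> (p2 -> (p2 -> (p1 -> p1)))))))): min(1, 1 − 0.4 + 1) = 1
  (p1 -> (~p2 -> (p2 -> (p2 -> (p2 -> (p2 -> (p2 -> (p2 -> (p1 -> p1))))))))): min(1, 1 − 0.7 + 1) = 1
  (p1 -> (p1 -> (~p2 -> (p2 -> (p2 -> (p2 -> (p2 -> (p2 -> (p2 -> (p1 -> p1)))))))))): min(1, 1 − 0.7 + 1) = 1
  Łukasiewicz value = 1
Difference: 1 − 1 = 0.00

0.00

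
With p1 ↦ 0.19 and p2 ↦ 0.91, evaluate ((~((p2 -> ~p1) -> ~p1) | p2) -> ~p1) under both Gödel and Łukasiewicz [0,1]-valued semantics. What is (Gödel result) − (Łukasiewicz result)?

-0.90

Gödel evaluation:
  ~p1: Gödel ¬ of 0.19 = 0 (operand ≠ 0)
  (p2 -> ~p1): 0.91 > 0, so result = 0
  ~p1: Gödel ¬ of 0.19 = 0 (operand ≠ 0)
  ((p2 -> ~p1) -> ~p1): 0 ≤ 0, so result = 1
  ~((p2 -> ~p1) -> ~p1): Gödel ¬ of 1 = 0 (operand ≠ 0)
  (~((p2 -> ~p1) -> ~p1) | p2) = max(0, 0.91) = 0.91
  ~p1: Gödel ¬ of 0.19 = 0 (operand ≠ 0)
  ((~((p2 -> ~p1) -> ~p1) | p2) -> ~p1): 0.91 > 0, so result = 0
  Gödel value = 0
Łukasiewicz evaluation:
  ~p1: Łukasiewicz ¬ gives 1 − 0.19 = 0.81
  (p2 -> ~p1): min(1, 1 − 0.91 + 0.81) = 0.9
  ~p1: Łukasiewicz ¬ gives 1 − 0.19 = 0.81
  ((p2 -> ~p1) -> ~p1): min(1, 1 − 0.9 + 0.81) = 0.91
  ~((p2 -> ~p1) -> ~p1): Łukasiewicz ¬ gives 1 − 0.91 = 0.09
  (~((p2 -> ~p1) -> ~p1) | p2) = max(0.09, 0.91) = 0.91
  ~p1: Łukasiewicz ¬ gives 1 − 0.19 = 0.81
  ((~((p2 -> ~p1) -> ~p1) | p2) -> ~p1): min(1, 1 − 0.91 + 0.81) = 0.9
  Łukasiewicz value = 0.9
Difference: 0 − 0.9 = -0.90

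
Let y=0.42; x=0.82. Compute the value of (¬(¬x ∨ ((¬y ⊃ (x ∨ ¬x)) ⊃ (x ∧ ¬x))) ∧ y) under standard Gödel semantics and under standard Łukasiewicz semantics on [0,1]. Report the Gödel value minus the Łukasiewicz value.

Gödel evaluation:
  ¬x: Gödel ¬ of 0.82 = 0 (operand ≠ 0)
  ¬y: Gödel ¬ of 0.42 = 0 (operand ≠ 0)
  ¬x: Gödel ¬ of 0.82 = 0 (operand ≠ 0)
  (x ∨ ¬x) = max(0.82, 0) = 0.82
  (¬y ⊃ (x ∨ ¬x)): 0 ≤ 0.82, so result = 1
  ¬x: Gödel ¬ of 0.82 = 0 (operand ≠ 0)
  (x ∧ ¬x) = min(0.82, 0) = 0
  ((¬y ⊃ (x ∨ ¬x)) ⊃ (x ∧ ¬x)): 1 > 0, so result = 0
  (¬x ∨ ((¬y ⊃ (x ∨ ¬x)) ⊃ (x ∧ ¬x))) = max(0, 0) = 0
  ¬(¬x ∨ ((¬y ⊃ (x ∨ ¬x)) ⊃ (x ∧ ¬x))): Gödel ¬ of 0 = 1 (operand is 0)
  (¬(¬x ∨ ((¬y ⊃ (x ∨ ¬x)) ⊃ (x ∧ ¬x))) ∧ y) = min(1, 0.42) = 0.42
  Gödel value = 0.42
Łukasiewicz evaluation:
  ¬x: Łukasiewicz ¬ gives 1 − 0.82 = 0.18
  ¬y: Łukasiewicz ¬ gives 1 − 0.42 = 0.58
  ¬x: Łukasiewicz ¬ gives 1 − 0.82 = 0.18
  (x ∨ ¬x) = max(0.82, 0.18) = 0.82
  (¬y ⊃ (x ∨ ¬x)): min(1, 1 − 0.58 + 0.82) = 1
  ¬x: Łukasiewicz ¬ gives 1 − 0.82 = 0.18
  (x ∧ ¬x) = min(0.82, 0.18) = 0.18
  ((¬y ⊃ (x ∨ ¬x)) ⊃ (x ∧ ¬x)): min(1, 1 − 1 + 0.18) = 0.18
  (¬x ∨ ((¬y ⊃ (x ∨ ¬x)) ⊃ (x ∧ ¬x))) = max(0.18, 0.18) = 0.18
  ¬(¬x ∨ ((¬y ⊃ (x ∨ ¬x)) ⊃ (x ∧ ¬x))): Łukasiewicz ¬ gives 1 − 0.18 = 0.82
  (¬(¬x ∨ ((¬y ⊃ (x ∨ ¬x)) ⊃ (x ∧ ¬x))) ∧ y) = min(0.82, 0.42) = 0.42
  Łukasiewicz value = 0.42
Difference: 0.42 − 0.42 = 0.00

0.00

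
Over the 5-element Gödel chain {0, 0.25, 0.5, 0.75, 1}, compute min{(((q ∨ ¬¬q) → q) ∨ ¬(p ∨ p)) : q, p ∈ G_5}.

The minimum is attained at q = 0.25, p = 0.25:
  ¬q: Gödel ¬ of 0.25 = 0 (operand ≠ 0)
  ¬¬q: Gödel ¬ of 0 = 1 (operand is 0)
  (q ∨ ¬¬q) = max(0.25, 1) = 1
  ((q ∨ ¬¬q) → q): 1 > 0.25, so result = 0.25
  (p ∨ p) = max(0.25, 0.25) = 0.25
  ¬(p ∨ p): Gödel ¬ of 0.25 = 0 (operand ≠ 0)
  (((q ∨ ¬¬q) → q) ∨ ¬(p ∨ p)) = max(0.25, 0) = 0.25
Checking all 25 assignments confirms none give a value below 0.25.

0.25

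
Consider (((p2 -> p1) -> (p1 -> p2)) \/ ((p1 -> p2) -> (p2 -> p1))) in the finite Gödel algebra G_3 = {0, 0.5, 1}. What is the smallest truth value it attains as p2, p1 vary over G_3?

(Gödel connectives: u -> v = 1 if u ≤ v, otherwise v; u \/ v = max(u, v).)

Every assignment gives 1. For instance at p2 = 0, p1 = 0:
  (p2 -> p1): 0 ≤ 0, so result = 1
  (p1 -> p2): 0 ≤ 0, so result = 1
  ((p2 -> p1) -> (p1 -> p2)): 1 ≤ 1, so result = 1
  (p1 -> p2): 0 ≤ 0, so result = 1
  (p2 -> p1): 0 ≤ 0, so result = 1
  ((p1 -> p2) -> (p2 -> p1)): 1 ≤ 1, so result = 1
  (((p2 -> p1) -> (p1 -> p2)) \/ ((p1 -> p2) -> (p2 -> p1))) = max(1, 1) = 1
All 9 assignments give value 1 — the formula is a G_3-tautology.

1.00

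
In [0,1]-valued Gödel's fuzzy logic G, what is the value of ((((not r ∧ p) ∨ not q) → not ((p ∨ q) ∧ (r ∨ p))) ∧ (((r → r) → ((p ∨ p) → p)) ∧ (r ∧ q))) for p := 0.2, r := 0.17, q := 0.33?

not r: Gödel ¬ of 0.17 = 0 (operand ≠ 0)
(not r ∧ p) = min(0, 0.2) = 0
not q: Gödel ¬ of 0.33 = 0 (operand ≠ 0)
((not r ∧ p) ∨ not q) = max(0, 0) = 0
(p ∨ q) = max(0.2, 0.33) = 0.33
(r ∨ p) = max(0.17, 0.2) = 0.2
((p ∨ q) ∧ (r ∨ p)) = min(0.33, 0.2) = 0.2
not ((p ∨ q) ∧ (r ∨ p)): Gödel ¬ of 0.2 = 0 (operand ≠ 0)
(((not r ∧ p) ∨ not q) → not ((p ∨ q) ∧ (r ∨ p))): 0 ≤ 0, so result = 1
(r → r): 0.17 ≤ 0.17, so result = 1
(p ∨ p) = max(0.2, 0.2) = 0.2
((p ∨ p) → p): 0.2 ≤ 0.2, so result = 1
((r → r) → ((p ∨ p) → p)): 1 ≤ 1, so result = 1
(r ∧ q) = min(0.17, 0.33) = 0.17
(((r → r) → ((p ∨ p) → p)) ∧ (r ∧ q)) = min(1, 0.17) = 0.17
((((not r ∧ p) ∨ not q) → not ((p ∨ q) ∧ (r ∨ p))) ∧ (((r → r) → ((p ∨ p) → p)) ∧ (r ∧ q))) = min(1, 0.17) = 0.17

0.17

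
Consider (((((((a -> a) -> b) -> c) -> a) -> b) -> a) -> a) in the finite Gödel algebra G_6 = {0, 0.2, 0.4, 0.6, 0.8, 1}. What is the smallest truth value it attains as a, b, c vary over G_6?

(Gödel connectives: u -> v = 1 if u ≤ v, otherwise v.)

0.20

The minimum is attained at a = 0.2, b = 0, c = 0:
  (a -> a): 0.2 ≤ 0.2, so result = 1
  ((a -> a) -> b): 1 > 0, so result = 0
  (((a -> a) -> b) -> c): 0 ≤ 0, so result = 1
  ((((a -> a) -> b) -> c) -> a): 1 > 0.2, so result = 0.2
  (((((a -> a) -> b) -> c) -> a) -> b): 0.2 > 0, so result = 0
  ((((((a -> a) -> b) -> c) -> a) -> b) -> a): 0 ≤ 0.2, so result = 1
  (((((((a -> a) -> b) -> c) -> a) -> b) -> a) -> a): 1 > 0.2, so result = 0.2
Checking all 216 assignments confirms none give a value below 0.20.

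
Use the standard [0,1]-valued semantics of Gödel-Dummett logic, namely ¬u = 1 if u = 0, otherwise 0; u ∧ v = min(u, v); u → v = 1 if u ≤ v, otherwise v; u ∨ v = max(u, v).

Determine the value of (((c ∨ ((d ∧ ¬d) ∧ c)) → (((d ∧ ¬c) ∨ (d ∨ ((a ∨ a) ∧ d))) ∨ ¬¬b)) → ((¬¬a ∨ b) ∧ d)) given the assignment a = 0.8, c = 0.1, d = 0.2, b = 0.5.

¬d: Gödel ¬ of 0.2 = 0 (operand ≠ 0)
(d ∧ ¬d) = min(0.2, 0) = 0
((d ∧ ¬d) ∧ c) = min(0, 0.1) = 0
(c ∨ ((d ∧ ¬d) ∧ c)) = max(0.1, 0) = 0.1
¬c: Gödel ¬ of 0.1 = 0 (operand ≠ 0)
(d ∧ ¬c) = min(0.2, 0) = 0
(a ∨ a) = max(0.8, 0.8) = 0.8
((a ∨ a) ∧ d) = min(0.8, 0.2) = 0.2
(d ∨ ((a ∨ a) ∧ d)) = max(0.2, 0.2) = 0.2
((d ∧ ¬c) ∨ (d ∨ ((a ∨ a) ∧ d))) = max(0, 0.2) = 0.2
¬b: Gödel ¬ of 0.5 = 0 (operand ≠ 0)
¬¬b: Gödel ¬ of 0 = 1 (operand is 0)
(((d ∧ ¬c) ∨ (d ∨ ((a ∨ a) ∧ d))) ∨ ¬¬b) = max(0.2, 1) = 1
((c ∨ ((d ∧ ¬d) ∧ c)) → (((d ∧ ¬c) ∨ (d ∨ ((a ∨ a) ∧ d))) ∨ ¬¬b)): 0.1 ≤ 1, so result = 1
¬a: Gödel ¬ of 0.8 = 0 (operand ≠ 0)
¬¬a: Gödel ¬ of 0 = 1 (operand is 0)
(¬¬a ∨ b) = max(1, 0.5) = 1
((¬¬a ∨ b) ∧ d) = min(1, 0.2) = 0.2
(((c ∨ ((d ∧ ¬d) ∧ c)) → (((d ∧ ¬c) ∨ (d ∨ ((a ∨ a) ∧ d))) ∨ ¬¬b)) → ((¬¬a ∨ b) ∧ d)): 1 > 0.2, so result = 0.2

0.20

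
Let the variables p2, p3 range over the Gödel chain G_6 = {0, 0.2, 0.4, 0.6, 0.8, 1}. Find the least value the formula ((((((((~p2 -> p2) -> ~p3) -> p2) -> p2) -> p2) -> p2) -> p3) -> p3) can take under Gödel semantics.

The minimum is attained at p2 = 0.2, p3 = 0.2:
  ~p2: Gödel ¬ of 0.2 = 0 (operand ≠ 0)
  (~p2 -> p2): 0 ≤ 0.2, so result = 1
  ~p3: Gödel ¬ of 0.2 = 0 (operand ≠ 0)
  ((~p2 -> p2) -> ~p3): 1 > 0, so result = 0
  (((~p2 -> p2) -> ~p3) -> p2): 0 ≤ 0.2, so result = 1
  ((((~p2 -> p2) -> ~p3) -> p2) -> p2): 1 > 0.2, so result = 0.2
  (((((~p2 -> p2) -> ~p3) -> p2) -> p2) -> p2): 0.2 ≤ 0.2, so result = 1
  ((((((~p2 -> p2) -> ~p3) -> p2) -> p2) -> p2) -> p2): 1 > 0.2, so result = 0.2
  (((((((~p2 -> p2) -> ~p3) -> p2) -> p2) -> p2) -> p2) -> p3): 0.2 ≤ 0.2, so result = 1
  ((((((((~p2 -> p2) -> ~p3) -> p2) -> p2) -> p2) -> p2) -> p3) -> p3): 1 > 0.2, so result = 0.2
Checking all 36 assignments confirms none give a value below 0.20.

0.20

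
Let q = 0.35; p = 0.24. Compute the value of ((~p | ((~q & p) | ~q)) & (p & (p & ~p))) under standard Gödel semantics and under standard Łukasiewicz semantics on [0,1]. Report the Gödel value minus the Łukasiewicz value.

Gödel evaluation:
  ~p: Gödel ¬ of 0.24 = 0 (operand ≠ 0)
  ~q: Gödel ¬ of 0.35 = 0 (operand ≠ 0)
  (~q & p) = min(0, 0.24) = 0
  ~q: Gödel ¬ of 0.35 = 0 (operand ≠ 0)
  ((~q & p) | ~q) = max(0, 0) = 0
  (~p | ((~q & p) | ~q)) = max(0, 0) = 0
  ~p: Gödel ¬ of 0.24 = 0 (operand ≠ 0)
  (p & ~p) = min(0.24, 0) = 0
  (p & (p & ~p)) = min(0.24, 0) = 0
  ((~p | ((~q & p) | ~q)) & (p & (p & ~p))) = min(0, 0) = 0
  Gödel value = 0
Łukasiewicz evaluation:
  ~p: Łukasiewicz ¬ gives 1 − 0.24 = 0.76
  ~q: Łukasiewicz ¬ gives 1 − 0.35 = 0.65
  (~q & p) = min(0.65, 0.24) = 0.24
  ~q: Łukasiewicz ¬ gives 1 − 0.35 = 0.65
  ((~q & p) | ~q) = max(0.24, 0.65) = 0.65
  (~p | ((~q & p) | ~q)) = max(0.76, 0.65) = 0.76
  ~p: Łukasiewicz ¬ gives 1 − 0.24 = 0.76
  (p & ~p) = min(0.24, 0.76) = 0.24
  (p & (p & ~p)) = min(0.24, 0.24) = 0.24
  ((~p | ((~q & p) | ~q)) & (p & (p & ~p))) = min(0.76, 0.24) = 0.24
  Łukasiewicz value = 0.24
Difference: 0 − 0.24 = -0.24

-0.24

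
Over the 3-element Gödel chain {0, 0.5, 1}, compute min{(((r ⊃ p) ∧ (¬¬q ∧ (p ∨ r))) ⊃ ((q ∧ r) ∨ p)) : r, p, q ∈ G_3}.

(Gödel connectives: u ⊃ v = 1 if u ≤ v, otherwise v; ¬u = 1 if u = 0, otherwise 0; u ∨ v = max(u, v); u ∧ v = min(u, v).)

1.00

Every assignment gives 1. For instance at r = 0, p = 0, q = 0:
  (r ⊃ p): 0 ≤ 0, so result = 1
  ¬q: Gödel ¬ of 0 = 1 (operand is 0)
  ¬¬q: Gödel ¬ of 1 = 0 (operand ≠ 0)
  (p ∨ r) = max(0, 0) = 0
  (¬¬q ∧ (p ∨ r)) = min(0, 0) = 0
  ((r ⊃ p) ∧ (¬¬q ∧ (p ∨ r))) = min(1, 0) = 0
  (q ∧ r) = min(0, 0) = 0
  ((q ∧ r) ∨ p) = max(0, 0) = 0
  (((r ⊃ p) ∧ (¬¬q ∧ (p ∨ r))) ⊃ ((q ∧ r) ∨ p)): 0 ≤ 0, so result = 1
All 27 assignments give value 1 — the formula is a G_3-tautology.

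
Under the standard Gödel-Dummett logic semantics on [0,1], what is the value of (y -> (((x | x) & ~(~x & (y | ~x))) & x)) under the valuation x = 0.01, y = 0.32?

(x | x) = max(0.01, 0.01) = 0.01
~x: Gödel ¬ of 0.01 = 0 (operand ≠ 0)
~x: Gödel ¬ of 0.01 = 0 (operand ≠ 0)
(y | ~x) = max(0.32, 0) = 0.32
(~x & (y | ~x)) = min(0, 0.32) = 0
~(~x & (y | ~x)): Gödel ¬ of 0 = 1 (operand is 0)
((x | x) & ~(~x & (y | ~x))) = min(0.01, 1) = 0.01
(((x | x) & ~(~x & (y | ~x))) & x) = min(0.01, 0.01) = 0.01
(y -> (((x | x) & ~(~x & (y | ~x))) & x)): 0.32 > 0.01, so result = 0.01

0.01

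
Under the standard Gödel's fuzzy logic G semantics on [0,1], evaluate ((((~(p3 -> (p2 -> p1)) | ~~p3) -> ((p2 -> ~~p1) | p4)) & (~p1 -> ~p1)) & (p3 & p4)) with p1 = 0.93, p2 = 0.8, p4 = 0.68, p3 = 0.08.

(p2 -> p1): 0.8 ≤ 0.93, so result = 1
(p3 -> (p2 -> p1)): 0.08 ≤ 1, so result = 1
~(p3 -> (p2 -> p1)): Gödel ¬ of 1 = 0 (operand ≠ 0)
~p3: Gödel ¬ of 0.08 = 0 (operand ≠ 0)
~~p3: Gödel ¬ of 0 = 1 (operand is 0)
(~(p3 -> (p2 -> p1)) | ~~p3) = max(0, 1) = 1
~p1: Gödel ¬ of 0.93 = 0 (operand ≠ 0)
~~p1: Gödel ¬ of 0 = 1 (operand is 0)
(p2 -> ~~p1): 0.8 ≤ 1, so result = 1
((p2 -> ~~p1) | p4) = max(1, 0.68) = 1
((~(p3 -> (p2 -> p1)) | ~~p3) -> ((p2 -> ~~p1) | p4)): 1 ≤ 1, so result = 1
~p1: Gödel ¬ of 0.93 = 0 (operand ≠ 0)
~p1: Gödel ¬ of 0.93 = 0 (operand ≠ 0)
(~p1 -> ~p1): 0 ≤ 0, so result = 1
(((~(p3 -> (p2 -> p1)) | ~~p3) -> ((p2 -> ~~p1) | p4)) & (~p1 -> ~p1)) = min(1, 1) = 1
(p3 & p4) = min(0.08, 0.68) = 0.08
((((~(p3 -> (p2 -> p1)) | ~~p3) -> ((p2 -> ~~p1) | p4)) & (~p1 -> ~p1)) & (p3 & p4)) = min(1, 0.08) = 0.08

0.08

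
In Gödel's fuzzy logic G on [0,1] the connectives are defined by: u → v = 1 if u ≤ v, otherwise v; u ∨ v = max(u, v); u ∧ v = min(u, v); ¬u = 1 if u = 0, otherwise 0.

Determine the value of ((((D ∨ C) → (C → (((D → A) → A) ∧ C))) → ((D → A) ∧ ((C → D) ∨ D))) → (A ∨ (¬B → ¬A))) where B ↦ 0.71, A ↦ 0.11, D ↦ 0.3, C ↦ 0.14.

(D ∨ C) = max(0.3, 0.14) = 0.3
(D → A): 0.3 > 0.11, so result = 0.11
((D → A) → A): 0.11 ≤ 0.11, so result = 1
(((D → A) → A) ∧ C) = min(1, 0.14) = 0.14
(C → (((D → A) → A) ∧ C)): 0.14 ≤ 0.14, so result = 1
((D ∨ C) → (C → (((D → A) → A) ∧ C))): 0.3 ≤ 1, so result = 1
(D → A): 0.3 > 0.11, so result = 0.11
(C → D): 0.14 ≤ 0.3, so result = 1
((C → D) ∨ D) = max(1, 0.3) = 1
((D → A) ∧ ((C → D) ∨ D)) = min(0.11, 1) = 0.11
(((D ∨ C) → (C → (((D → A) → A) ∧ C))) → ((D → A) ∧ ((C → D) ∨ D))): 1 > 0.11, so result = 0.11
¬B: Gödel ¬ of 0.71 = 0 (operand ≠ 0)
¬A: Gödel ¬ of 0.11 = 0 (operand ≠ 0)
(¬B → ¬A): 0 ≤ 0, so result = 1
(A ∨ (¬B → ¬A)) = max(0.11, 1) = 1
((((D ∨ C) → (C → (((D → A) → A) ∧ C))) → ((D → A) ∧ ((C → D) ∨ D))) → (A ∨ (¬B → ¬A))): 0.11 ≤ 1, so result = 1

1.00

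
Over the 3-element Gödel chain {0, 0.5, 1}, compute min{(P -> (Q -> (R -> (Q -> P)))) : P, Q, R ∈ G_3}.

Every assignment gives 1. For instance at P = 0, Q = 0, R = 0:
  (Q -> P): 0 ≤ 0, so result = 1
  (R -> (Q -> P)): 0 ≤ 1, so result = 1
  (Q -> (R -> (Q -> P))): 0 ≤ 1, so result = 1
  (P -> (Q -> (R -> (Q -> P)))): 0 ≤ 1, so result = 1
All 27 assignments give value 1 — the formula is a G_3-tautology.

1.00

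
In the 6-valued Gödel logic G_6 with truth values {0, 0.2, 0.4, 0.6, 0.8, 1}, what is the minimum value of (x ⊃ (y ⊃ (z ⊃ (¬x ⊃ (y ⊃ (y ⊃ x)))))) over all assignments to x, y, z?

1.00

Every assignment gives 1. For instance at x = 0, y = 0, z = 0:
  ¬x: Gödel ¬ of 0 = 1 (operand is 0)
  (y ⊃ x): 0 ≤ 0, so result = 1
  (y ⊃ (y ⊃ x)): 0 ≤ 1, so result = 1
  (¬x ⊃ (y ⊃ (y ⊃ x))): 1 ≤ 1, so result = 1
  (z ⊃ (¬x ⊃ (y ⊃ (y ⊃ x)))): 0 ≤ 1, so result = 1
  (y ⊃ (z ⊃ (¬x ⊃ (y ⊃ (y ⊃ x))))): 0 ≤ 1, so result = 1
  (x ⊃ (y ⊃ (z ⊃ (¬x ⊃ (y ⊃ (y ⊃ x)))))): 0 ≤ 1, so result = 1
All 216 assignments give value 1 — the formula is a G_6-tautology.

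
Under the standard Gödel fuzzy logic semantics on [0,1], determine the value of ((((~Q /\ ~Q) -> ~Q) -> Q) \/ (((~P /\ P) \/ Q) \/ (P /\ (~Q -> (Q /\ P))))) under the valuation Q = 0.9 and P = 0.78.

0.90

~Q: Gödel ¬ of 0.9 = 0 (operand ≠ 0)
~Q: Gödel ¬ of 0.9 = 0 (operand ≠ 0)
(~Q /\ ~Q) = min(0, 0) = 0
~Q: Gödel ¬ of 0.9 = 0 (operand ≠ 0)
((~Q /\ ~Q) -> ~Q): 0 ≤ 0, so result = 1
(((~Q /\ ~Q) -> ~Q) -> Q): 1 > 0.9, so result = 0.9
~P: Gödel ¬ of 0.78 = 0 (operand ≠ 0)
(~P /\ P) = min(0, 0.78) = 0
((~P /\ P) \/ Q) = max(0, 0.9) = 0.9
~Q: Gödel ¬ of 0.9 = 0 (operand ≠ 0)
(Q /\ P) = min(0.9, 0.78) = 0.78
(~Q -> (Q /\ P)): 0 ≤ 0.78, so result = 1
(P /\ (~Q -> (Q /\ P))) = min(0.78, 1) = 0.78
(((~P /\ P) \/ Q) \/ (P /\ (~Q -> (Q /\ P)))) = max(0.9, 0.78) = 0.9
((((~Q /\ ~Q) -> ~Q) -> Q) \/ (((~P /\ P) \/ Q) \/ (P /\ (~Q -> (Q /\ P))))) = max(0.9, 0.9) = 0.9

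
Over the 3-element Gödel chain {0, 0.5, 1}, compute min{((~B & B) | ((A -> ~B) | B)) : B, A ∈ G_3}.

0.50

The minimum is attained at B = 0.5, A = 0.5:
  ~B: Gödel ¬ of 0.5 = 0 (operand ≠ 0)
  (~B & B) = min(0, 0.5) = 0
  ~B: Gödel ¬ of 0.5 = 0 (operand ≠ 0)
  (A -> ~B): 0.5 > 0, so result = 0
  ((A -> ~B) | B) = max(0, 0.5) = 0.5
  ((~B & B) | ((A -> ~B) | B)) = max(0, 0.5) = 0.5
Checking all 9 assignments confirms none give a value below 0.50.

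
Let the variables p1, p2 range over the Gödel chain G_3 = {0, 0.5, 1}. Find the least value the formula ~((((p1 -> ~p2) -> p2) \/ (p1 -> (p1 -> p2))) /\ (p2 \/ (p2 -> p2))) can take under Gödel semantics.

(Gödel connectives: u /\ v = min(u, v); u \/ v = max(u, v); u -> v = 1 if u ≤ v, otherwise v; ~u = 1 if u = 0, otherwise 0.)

0.00

The minimum is attained at p1 = 0, p2 = 0:
  ~p2: Gödel ¬ of 0 = 1 (operand is 0)
  (p1 -> ~p2): 0 ≤ 1, so result = 1
  ((p1 -> ~p2) -> p2): 1 > 0, so result = 0
  (p1 -> p2): 0 ≤ 0, so result = 1
  (p1 -> (p1 -> p2)): 0 ≤ 1, so result = 1
  (((p1 -> ~p2) -> p2) \/ (p1 -> (p1 -> p2))) = max(0, 1) = 1
  (p2 -> p2): 0 ≤ 0, so result = 1
  (p2 \/ (p2 -> p2)) = max(0, 1) = 1
  ((((p1 -> ~p2) -> p2) \/ (p1 -> (p1 -> p2))) /\ (p2 \/ (p2 -> p2))) = min(1, 1) = 1
  ~((((p1 -> ~p2) -> p2) \/ (p1 -> (p1 -> p2))) /\ (p2 \/ (p2 -> p2))): Gödel ¬ of 1 = 0 (operand ≠ 0)
Checking all 9 assignments confirms none give a value below 0.00.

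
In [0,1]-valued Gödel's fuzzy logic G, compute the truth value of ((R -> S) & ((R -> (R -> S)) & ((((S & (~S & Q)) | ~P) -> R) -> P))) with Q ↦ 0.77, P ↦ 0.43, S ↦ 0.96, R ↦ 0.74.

0.43

(R -> S): 0.74 ≤ 0.96, so result = 1
(R -> S): 0.74 ≤ 0.96, so result = 1
(R -> (R -> S)): 0.74 ≤ 1, so result = 1
~S: Gödel ¬ of 0.96 = 0 (operand ≠ 0)
(~S & Q) = min(0, 0.77) = 0
(S & (~S & Q)) = min(0.96, 0) = 0
~P: Gödel ¬ of 0.43 = 0 (operand ≠ 0)
((S & (~S & Q)) | ~P) = max(0, 0) = 0
(((S & (~S & Q)) | ~P) -> R): 0 ≤ 0.74, so result = 1
((((S & (~S & Q)) | ~P) -> R) -> P): 1 > 0.43, so result = 0.43
((R -> (R -> S)) & ((((S & (~S & Q)) | ~P) -> R) -> P)) = min(1, 0.43) = 0.43
((R -> S) & ((R -> (R -> S)) & ((((S & (~S & Q)) | ~P) -> R) -> P))) = min(1, 0.43) = 0.43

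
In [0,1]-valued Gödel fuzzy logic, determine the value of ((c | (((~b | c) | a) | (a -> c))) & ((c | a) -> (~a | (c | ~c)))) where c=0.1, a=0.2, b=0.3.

0.10

~b: Gödel ¬ of 0.3 = 0 (operand ≠ 0)
(~b | c) = max(0, 0.1) = 0.1
((~b | c) | a) = max(0.1, 0.2) = 0.2
(a -> c): 0.2 > 0.1, so result = 0.1
(((~b | c) | a) | (a -> c)) = max(0.2, 0.1) = 0.2
(c | (((~b | c) | a) | (a -> c))) = max(0.1, 0.2) = 0.2
(c | a) = max(0.1, 0.2) = 0.2
~a: Gödel ¬ of 0.2 = 0 (operand ≠ 0)
~c: Gödel ¬ of 0.1 = 0 (operand ≠ 0)
(c | ~c) = max(0.1, 0) = 0.1
(~a | (c | ~c)) = max(0, 0.1) = 0.1
((c | a) -> (~a | (c | ~c))): 0.2 > 0.1, so result = 0.1
((c | (((~b | c) | a) | (a -> c))) & ((c | a) -> (~a | (c | ~c)))) = min(0.2, 0.1) = 0.1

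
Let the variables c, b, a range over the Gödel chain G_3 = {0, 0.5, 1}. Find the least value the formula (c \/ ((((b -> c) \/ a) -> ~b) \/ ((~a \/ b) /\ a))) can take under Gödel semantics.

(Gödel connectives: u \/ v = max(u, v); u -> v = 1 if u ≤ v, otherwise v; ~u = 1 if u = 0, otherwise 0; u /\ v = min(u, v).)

0.50

The minimum is attained at c = 0, b = 0.5, a = 0.5:
  (b -> c): 0.5 > 0, so result = 0
  ((b -> c) \/ a) = max(0, 0.5) = 0.5
  ~b: Gödel ¬ of 0.5 = 0 (operand ≠ 0)
  (((b -> c) \/ a) -> ~b): 0.5 > 0, so result = 0
  ~a: Gödel ¬ of 0.5 = 0 (operand ≠ 0)
  (~a \/ b) = max(0, 0.5) = 0.5
  ((~a \/ b) /\ a) = min(0.5, 0.5) = 0.5
  ((((b -> c) \/ a) -> ~b) \/ ((~a \/ b) /\ a)) = max(0, 0.5) = 0.5
  (c \/ ((((b -> c) \/ a) -> ~b) \/ ((~a \/ b) /\ a))) = max(0, 0.5) = 0.5
Checking all 27 assignments confirms none give a value below 0.50.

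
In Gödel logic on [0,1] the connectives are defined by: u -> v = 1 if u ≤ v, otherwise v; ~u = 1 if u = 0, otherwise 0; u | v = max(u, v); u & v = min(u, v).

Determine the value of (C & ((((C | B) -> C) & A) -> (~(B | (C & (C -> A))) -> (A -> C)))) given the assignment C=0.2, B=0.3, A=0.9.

0.20

(C | B) = max(0.2, 0.3) = 0.3
((C | B) -> C): 0.3 > 0.2, so result = 0.2
(((C | B) -> C) & A) = min(0.2, 0.9) = 0.2
(C -> A): 0.2 ≤ 0.9, so result = 1
(C & (C -> A)) = min(0.2, 1) = 0.2
(B | (C & (C -> A))) = max(0.3, 0.2) = 0.3
~(B | (C & (C -> A))): Gödel ¬ of 0.3 = 0 (operand ≠ 0)
(A -> C): 0.9 > 0.2, so result = 0.2
(~(B | (C & (C -> A))) -> (A -> C)): 0 ≤ 0.2, so result = 1
((((C | B) -> C) & A) -> (~(B | (C & (C -> A))) -> (A -> C))): 0.2 ≤ 1, so result = 1
(C & ((((C | B) -> C) & A) -> (~(B | (C & (C -> A))) -> (A -> C)))) = min(0.2, 1) = 0.2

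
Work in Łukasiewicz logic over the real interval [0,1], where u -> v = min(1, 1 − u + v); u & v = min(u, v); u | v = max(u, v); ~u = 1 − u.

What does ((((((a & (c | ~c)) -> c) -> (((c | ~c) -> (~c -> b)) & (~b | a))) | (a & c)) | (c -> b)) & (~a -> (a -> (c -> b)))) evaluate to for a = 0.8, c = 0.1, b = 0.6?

~c: Łukasiewicz ¬ gives 1 − 0.1 = 0.9
(c | ~c) = max(0.1, 0.9) = 0.9
(a & (c | ~c)) = min(0.8, 0.9) = 0.8
((a & (c | ~c)) -> c): min(1, 1 − 0.8 + 0.1) = 0.3
~c: Łukasiewicz ¬ gives 1 − 0.1 = 0.9
(c | ~c) = max(0.1, 0.9) = 0.9
~c: Łukasiewicz ¬ gives 1 − 0.1 = 0.9
(~c -> b): min(1, 1 − 0.9 + 0.6) = 0.7
((c | ~c) -> (~c -> b)): min(1, 1 − 0.9 + 0.7) = 0.8
~b: Łukasiewicz ¬ gives 1 − 0.6 = 0.4
(~b | a) = max(0.4, 0.8) = 0.8
(((c | ~c) -> (~c -> b)) & (~b | a)) = min(0.8, 0.8) = 0.8
(((a & (c | ~c)) -> c) -> (((c | ~c) -> (~c -> b)) & (~b | a))): min(1, 1 − 0.3 + 0.8) = 1
(a & c) = min(0.8, 0.1) = 0.1
((((a & (c | ~c)) -> c) -> (((c | ~c) -> (~c -> b)) & (~b | a))) | (a & c)) = max(1, 0.1) = 1
(c -> b): min(1, 1 − 0.1 + 0.6) = 1
(((((a & (c | ~c)) -> c) -> (((c | ~c) -> (~c -> b)) & (~b | a))) | (a & c)) | (c -> b)) = max(1, 1) = 1
~a: Łukasiewicz ¬ gives 1 − 0.8 = 0.2
(c -> b): min(1, 1 − 0.1 + 0.6) = 1
(a -> (c -> b)): min(1, 1 − 0.8 + 1) = 1
(~a -> (a -> (c -> b))): min(1, 1 − 0.2 + 1) = 1
((((((a & (c | ~c)) -> c) -> (((c | ~c) -> (~c -> b)) & (~b | a))) | (a & c)) | (c -> b)) & (~a -> (a -> (c -> b)))) = min(1, 1) = 1

1.00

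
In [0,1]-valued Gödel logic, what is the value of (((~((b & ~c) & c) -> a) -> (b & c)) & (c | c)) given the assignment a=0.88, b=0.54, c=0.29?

~c: Gödel ¬ of 0.29 = 0 (operand ≠ 0)
(b & ~c) = min(0.54, 0) = 0
((b & ~c) & c) = min(0, 0.29) = 0
~((b & ~c) & c): Gödel ¬ of 0 = 1 (operand is 0)
(~((b & ~c) & c) -> a): 1 > 0.88, so result = 0.88
(b & c) = min(0.54, 0.29) = 0.29
((~((b & ~c) & c) -> a) -> (b & c)): 0.88 > 0.29, so result = 0.29
(c | c) = max(0.29, 0.29) = 0.29
(((~((b & ~c) & c) -> a) -> (b & c)) & (c | c)) = min(0.29, 0.29) = 0.29

0.29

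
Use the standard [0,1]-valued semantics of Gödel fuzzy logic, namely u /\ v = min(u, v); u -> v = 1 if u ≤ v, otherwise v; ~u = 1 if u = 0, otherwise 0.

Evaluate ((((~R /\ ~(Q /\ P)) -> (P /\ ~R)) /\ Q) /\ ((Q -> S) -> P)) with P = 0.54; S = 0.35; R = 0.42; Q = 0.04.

0.04

~R: Gödel ¬ of 0.42 = 0 (operand ≠ 0)
(Q /\ P) = min(0.04, 0.54) = 0.04
~(Q /\ P): Gödel ¬ of 0.04 = 0 (operand ≠ 0)
(~R /\ ~(Q /\ P)) = min(0, 0) = 0
~R: Gödel ¬ of 0.42 = 0 (operand ≠ 0)
(P /\ ~R) = min(0.54, 0) = 0
((~R /\ ~(Q /\ P)) -> (P /\ ~R)): 0 ≤ 0, so result = 1
(((~R /\ ~(Q /\ P)) -> (P /\ ~R)) /\ Q) = min(1, 0.04) = 0.04
(Q -> S): 0.04 ≤ 0.35, so result = 1
((Q -> S) -> P): 1 > 0.54, so result = 0.54
((((~R /\ ~(Q /\ P)) -> (P /\ ~R)) /\ Q) /\ ((Q -> S) -> P)) = min(0.04, 0.54) = 0.04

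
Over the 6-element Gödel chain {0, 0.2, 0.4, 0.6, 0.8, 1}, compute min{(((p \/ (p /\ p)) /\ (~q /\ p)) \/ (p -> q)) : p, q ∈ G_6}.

The minimum is attained at p = 0.2, q = 0:
  (p /\ p) = min(0.2, 0.2) = 0.2
  (p \/ (p /\ p)) = max(0.2, 0.2) = 0.2
  ~q: Gödel ¬ of 0 = 1 (operand is 0)
  (~q /\ p) = min(1, 0.2) = 0.2
  ((p \/ (p /\ p)) /\ (~q /\ p)) = min(0.2, 0.2) = 0.2
  (p -> q): 0.2 > 0, so result = 0
  (((p \/ (p /\ p)) /\ (~q /\ p)) \/ (p -> q)) = max(0.2, 0) = 0.2
Checking all 36 assignments confirms none give a value below 0.20.

0.20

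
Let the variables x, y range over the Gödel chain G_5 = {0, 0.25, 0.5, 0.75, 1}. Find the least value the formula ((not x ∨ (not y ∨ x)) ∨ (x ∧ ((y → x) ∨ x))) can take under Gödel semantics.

0.25

The minimum is attained at x = 0.25, y = 0.25:
  not x: Gödel ¬ of 0.25 = 0 (operand ≠ 0)
  not y: Gödel ¬ of 0.25 = 0 (operand ≠ 0)
  (not y ∨ x) = max(0, 0.25) = 0.25
  (not x ∨ (not y ∨ x)) = max(0, 0.25) = 0.25
  (y → x): 0.25 ≤ 0.25, so result = 1
  ((y → x) ∨ x) = max(1, 0.25) = 1
  (x ∧ ((y → x) ∨ x)) = min(0.25, 1) = 0.25
  ((not x ∨ (not y ∨ x)) ∨ (x ∧ ((y → x) ∨ x))) = max(0.25, 0.25) = 0.25
Checking all 25 assignments confirms none give a value below 0.25.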